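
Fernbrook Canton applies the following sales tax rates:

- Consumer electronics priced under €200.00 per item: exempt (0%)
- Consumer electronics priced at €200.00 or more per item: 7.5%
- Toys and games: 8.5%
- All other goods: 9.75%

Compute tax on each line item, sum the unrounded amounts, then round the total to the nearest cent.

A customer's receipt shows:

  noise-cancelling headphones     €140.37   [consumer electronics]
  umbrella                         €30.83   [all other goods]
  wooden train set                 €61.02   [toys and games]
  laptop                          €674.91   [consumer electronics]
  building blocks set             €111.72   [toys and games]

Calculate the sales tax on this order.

Noise-cancelling headphones €140.37: consumer electronics, under €200.00 → 0% → €0.00
Umbrella €30.83: all other goods → 9.75% → €3.005925
Wooden train set €61.02: toys and games → 8.5% → €5.1867
Laptop €674.91: consumer electronics, €200.00 or more → 7.5% → €50.61825
Building blocks set €111.72: toys and games → 8.5% → €9.4962
Unrounded tax sum = €68.307075 → €68.31

€68.31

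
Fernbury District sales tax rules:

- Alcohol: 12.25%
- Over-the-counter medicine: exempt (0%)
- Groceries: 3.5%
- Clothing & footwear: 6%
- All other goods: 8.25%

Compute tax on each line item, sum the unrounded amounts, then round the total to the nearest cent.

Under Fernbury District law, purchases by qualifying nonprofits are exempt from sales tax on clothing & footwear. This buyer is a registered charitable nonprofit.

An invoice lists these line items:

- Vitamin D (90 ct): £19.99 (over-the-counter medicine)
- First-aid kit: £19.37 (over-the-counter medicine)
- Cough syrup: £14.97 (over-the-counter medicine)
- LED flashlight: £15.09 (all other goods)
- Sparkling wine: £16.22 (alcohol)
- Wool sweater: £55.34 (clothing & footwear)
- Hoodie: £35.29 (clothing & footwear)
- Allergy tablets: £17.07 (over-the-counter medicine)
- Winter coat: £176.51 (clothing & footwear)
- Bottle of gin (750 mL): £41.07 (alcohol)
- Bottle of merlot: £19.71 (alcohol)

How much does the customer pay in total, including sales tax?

£441.31

Vitamin D (90 ct) £19.99: over-the-counter medicine → 0% → £0.00
First-aid kit £19.37: over-the-counter medicine → 0% → £0.00
Cough syrup £14.97: over-the-counter medicine → 0% → £0.00
LED flashlight £15.09: all other goods → 8.25% → £1.244925
Sparkling wine £16.22: alcohol → 12.25% → £1.98695
Wool sweater £55.34: clothing & footwear, buyer-exempt → 0% → £0.00
Hoodie £35.29: clothing & footwear, buyer-exempt → 0% → £0.00
Allergy tablets £17.07: over-the-counter medicine → 0% → £0.00
Winter coat £176.51: clothing & footwear, buyer-exempt → 0% → £0.00
Bottle of gin (750 mL) £41.07: alcohol → 12.25% → £5.031075
Bottle of merlot £19.71: alcohol → 12.25% → £2.414475
Subtotal = £430.63; unrounded tax = £10.677425 → £10.68; total due = £441.31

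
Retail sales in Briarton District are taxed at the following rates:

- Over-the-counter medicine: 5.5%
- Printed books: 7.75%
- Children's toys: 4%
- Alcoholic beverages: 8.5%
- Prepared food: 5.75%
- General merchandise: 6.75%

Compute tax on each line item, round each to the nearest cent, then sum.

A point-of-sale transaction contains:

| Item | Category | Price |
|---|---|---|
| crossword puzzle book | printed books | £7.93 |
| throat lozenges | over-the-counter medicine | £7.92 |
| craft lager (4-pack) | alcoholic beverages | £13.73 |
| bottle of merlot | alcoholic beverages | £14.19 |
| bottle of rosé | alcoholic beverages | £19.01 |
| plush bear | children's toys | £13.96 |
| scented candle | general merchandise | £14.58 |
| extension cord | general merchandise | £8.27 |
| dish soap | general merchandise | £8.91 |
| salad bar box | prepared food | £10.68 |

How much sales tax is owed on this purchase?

£8.36

Crossword puzzle book £7.93: printed books → 7.75% → £0.61
Throat lozenges £7.92: over-the-counter medicine → 5.5% → £0.44
Craft lager (4-pack) £13.73: alcoholic beverages → 8.5% → £1.17
Bottle of merlot £14.19: alcoholic beverages → 8.5% → £1.21
Bottle of rosé £19.01: alcoholic beverages → 8.5% → £1.62
Plush bear £13.96: children's toys → 4% → £0.56
Scented candle £14.58: general merchandise → 6.75% → £0.98
Extension cord £8.27: general merchandise → 6.75% → £0.56
Dish soap £8.91: general merchandise → 6.75% → £0.60
Salad bar box £10.68: prepared food → 5.75% → £0.61
Total tax = £0.61 + £0.44 + £1.17 + £1.21 + £1.62 + £0.56 + £0.98 + £0.56 + £0.60 + £0.61 = £8.36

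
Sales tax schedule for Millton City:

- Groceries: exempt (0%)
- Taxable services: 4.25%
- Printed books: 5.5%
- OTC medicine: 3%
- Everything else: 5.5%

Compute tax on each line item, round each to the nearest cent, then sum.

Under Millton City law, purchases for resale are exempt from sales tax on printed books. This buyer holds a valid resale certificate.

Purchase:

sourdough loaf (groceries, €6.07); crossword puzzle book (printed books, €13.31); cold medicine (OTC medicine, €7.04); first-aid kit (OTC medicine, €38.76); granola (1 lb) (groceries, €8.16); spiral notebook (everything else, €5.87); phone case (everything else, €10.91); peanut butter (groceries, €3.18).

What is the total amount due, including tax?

Sourdough loaf €6.07: groceries → 0% → €0.00
Crossword puzzle book €13.31: printed books, buyer-exempt → 0% → €0.00
Cold medicine €7.04: OTC medicine → 3% → €0.21
First-aid kit €38.76: OTC medicine → 3% → €1.16
Granola (1 lb) €8.16: groceries → 0% → €0.00
Spiral notebook €5.87: everything else → 5.5% → €0.32
Phone case €10.91: everything else → 5.5% → €0.60
Peanut butter €3.18: groceries → 0% → €0.00
Subtotal = €93.30; tax = €2.29; total due = €95.59

€95.59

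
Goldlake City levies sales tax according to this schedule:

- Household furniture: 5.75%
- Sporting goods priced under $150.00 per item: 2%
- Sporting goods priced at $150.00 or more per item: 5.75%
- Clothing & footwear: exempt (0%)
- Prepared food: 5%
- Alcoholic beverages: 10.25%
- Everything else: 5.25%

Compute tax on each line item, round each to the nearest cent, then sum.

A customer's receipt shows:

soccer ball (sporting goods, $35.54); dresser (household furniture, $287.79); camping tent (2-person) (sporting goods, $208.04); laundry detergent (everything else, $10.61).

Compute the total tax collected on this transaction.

Soccer ball $35.54: sporting goods, under $150.00 → 2% → $0.71
Dresser $287.79: household furniture → 5.75% → $16.55
Camping tent (2-person) $208.04: sporting goods, $150.00 or more → 5.75% → $11.96
Laundry detergent $10.61: everything else → 5.25% → $0.56
Total tax = $0.71 + $16.55 + $11.96 + $0.56 = $29.78

$29.78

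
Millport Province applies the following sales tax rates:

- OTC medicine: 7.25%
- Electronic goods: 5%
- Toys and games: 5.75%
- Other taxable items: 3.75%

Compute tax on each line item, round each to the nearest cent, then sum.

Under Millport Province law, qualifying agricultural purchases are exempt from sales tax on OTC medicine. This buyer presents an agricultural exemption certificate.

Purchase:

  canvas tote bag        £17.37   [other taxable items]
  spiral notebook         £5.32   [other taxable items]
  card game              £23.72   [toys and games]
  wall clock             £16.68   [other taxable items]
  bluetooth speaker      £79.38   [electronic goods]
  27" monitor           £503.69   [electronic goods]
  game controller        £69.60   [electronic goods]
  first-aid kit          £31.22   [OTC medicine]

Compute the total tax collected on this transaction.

Canvas tote bag £17.37: other taxable items → 3.75% → £0.65
Spiral notebook £5.32: other taxable items → 3.75% → £0.20
Card game £23.72: toys and games → 5.75% → £1.36
Wall clock £16.68: other taxable items → 3.75% → £0.63
Bluetooth speaker £79.38: electronic goods → 5% → £3.97
27" monitor £503.69: electronic goods → 5% → £25.18
Game controller £69.60: electronic goods → 5% → £3.48
First-aid kit £31.22: OTC medicine, buyer-exempt → 0% → £0.00
Total tax = £0.65 + £0.20 + £1.36 + £0.63 + £3.97 + £25.18 + £3.48 = £35.47

£35.47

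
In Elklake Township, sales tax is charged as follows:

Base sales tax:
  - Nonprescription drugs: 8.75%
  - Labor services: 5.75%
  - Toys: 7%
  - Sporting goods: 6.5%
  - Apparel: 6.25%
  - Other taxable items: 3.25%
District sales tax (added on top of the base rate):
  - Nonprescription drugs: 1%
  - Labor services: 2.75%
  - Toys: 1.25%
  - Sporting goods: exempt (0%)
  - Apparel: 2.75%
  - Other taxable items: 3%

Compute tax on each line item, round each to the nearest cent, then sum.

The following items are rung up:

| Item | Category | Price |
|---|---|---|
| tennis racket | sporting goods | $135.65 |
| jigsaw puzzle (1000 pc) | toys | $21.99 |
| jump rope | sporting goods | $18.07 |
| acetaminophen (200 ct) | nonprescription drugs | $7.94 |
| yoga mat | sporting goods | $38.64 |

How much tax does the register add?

Tennis racket $135.65: sporting goods → 6.5% + 0% district = 6.5% → $8.82
Jigsaw puzzle (1000 pc) $21.99: toys → 7% + 1.25% district = 8.25% → $1.81
Jump rope $18.07: sporting goods → 6.5% + 0% district = 6.5% → $1.17
Acetaminophen (200 ct) $7.94: nonprescription drugs → 8.75% + 1% district = 9.75% → $0.77
Yoga mat $38.64: sporting goods → 6.5% + 0% district = 6.5% → $2.51
Total tax = $8.82 + $1.81 + $1.17 + $0.77 + $2.51 = $15.08

$15.08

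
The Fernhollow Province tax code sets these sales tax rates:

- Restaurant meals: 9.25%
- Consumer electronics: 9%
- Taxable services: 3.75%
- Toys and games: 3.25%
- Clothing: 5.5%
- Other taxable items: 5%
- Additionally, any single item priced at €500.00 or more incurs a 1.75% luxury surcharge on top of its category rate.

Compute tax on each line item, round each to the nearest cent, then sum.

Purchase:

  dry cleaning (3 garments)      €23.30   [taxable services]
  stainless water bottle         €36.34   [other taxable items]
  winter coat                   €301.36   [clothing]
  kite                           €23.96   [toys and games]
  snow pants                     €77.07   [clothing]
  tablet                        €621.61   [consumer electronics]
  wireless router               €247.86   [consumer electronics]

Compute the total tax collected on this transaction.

Dry cleaning (3 garments) €23.30: taxable services → 3.75% → €0.87
Stainless water bottle €36.34: other taxable items → 5% → €1.82
Winter coat €301.36: clothing → 5.5% → €16.57
Kite €23.96: toys and games → 3.25% → €0.78
Snow pants €77.07: clothing → 5.5% → €4.24
Tablet €621.61: consumer electronics → 9% + 1.75% surcharge = 10.75% → €66.82
Wireless router €247.86: consumer electronics → 9% → €22.31
Total tax = €0.87 + €1.82 + €16.57 + €0.78 + €4.24 + €66.82 + €22.31 = €113.41

€113.41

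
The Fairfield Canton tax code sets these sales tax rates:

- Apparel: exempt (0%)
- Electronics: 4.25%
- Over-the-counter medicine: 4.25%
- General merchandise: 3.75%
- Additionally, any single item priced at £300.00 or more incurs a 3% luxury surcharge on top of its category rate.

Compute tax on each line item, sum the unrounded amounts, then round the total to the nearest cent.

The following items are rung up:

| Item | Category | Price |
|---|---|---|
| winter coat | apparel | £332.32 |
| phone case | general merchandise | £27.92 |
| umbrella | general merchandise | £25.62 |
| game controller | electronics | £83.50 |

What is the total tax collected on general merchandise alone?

Phone case £27.92: general merchandise → 3.75% → £1.047
Umbrella £25.62: general merchandise → 3.75% → £0.96075
Tax on general merchandise: unrounded sum = £2.00775 → £2.01

£2.01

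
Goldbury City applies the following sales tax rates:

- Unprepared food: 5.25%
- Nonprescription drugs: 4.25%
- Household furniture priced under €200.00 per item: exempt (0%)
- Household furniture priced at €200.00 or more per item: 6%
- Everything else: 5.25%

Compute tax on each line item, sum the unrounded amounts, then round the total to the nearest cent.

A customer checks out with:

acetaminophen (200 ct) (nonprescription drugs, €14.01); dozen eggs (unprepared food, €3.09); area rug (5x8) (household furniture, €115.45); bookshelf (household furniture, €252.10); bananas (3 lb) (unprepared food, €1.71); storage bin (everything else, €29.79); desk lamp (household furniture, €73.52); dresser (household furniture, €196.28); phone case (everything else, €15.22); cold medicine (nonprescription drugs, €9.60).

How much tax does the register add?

Acetaminophen (200 ct) €14.01: nonprescription drugs → 4.25% → €0.595425
Dozen eggs €3.09: unprepared food → 5.25% → €0.162225
Area rug (5x8) €115.45: household furniture, under €200.00 → 0% → €0.00
Bookshelf €252.10: household furniture, €200.00 or more → 6% → €15.126
Bananas (3 lb) €1.71: unprepared food → 5.25% → €0.089775
Storage bin €29.79: everything else → 5.25% → €1.563975
Desk lamp €73.52: household furniture, under €200.00 → 0% → €0.00
Dresser €196.28: household furniture, under €200.00 → 0% → €0.00
Phone case €15.22: everything else → 5.25% → €0.79905
Cold medicine €9.60: nonprescription drugs → 4.25% → €0.408
Unrounded tax sum = €18.74445 → €18.74

€18.74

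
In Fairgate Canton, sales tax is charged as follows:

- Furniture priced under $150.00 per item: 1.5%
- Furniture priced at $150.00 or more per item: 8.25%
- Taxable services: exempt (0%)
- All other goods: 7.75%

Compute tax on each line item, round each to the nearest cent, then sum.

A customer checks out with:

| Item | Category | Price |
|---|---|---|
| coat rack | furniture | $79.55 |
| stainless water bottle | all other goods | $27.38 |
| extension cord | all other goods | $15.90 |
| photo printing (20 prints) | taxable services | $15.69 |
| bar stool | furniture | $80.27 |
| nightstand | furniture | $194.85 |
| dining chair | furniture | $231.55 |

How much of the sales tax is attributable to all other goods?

Stainless water bottle $27.38: all other goods → 7.75% → $2.12
Extension cord $15.90: all other goods → 7.75% → $1.23
Tax on all other goods = $2.12 + $1.23 = $3.35

$3.35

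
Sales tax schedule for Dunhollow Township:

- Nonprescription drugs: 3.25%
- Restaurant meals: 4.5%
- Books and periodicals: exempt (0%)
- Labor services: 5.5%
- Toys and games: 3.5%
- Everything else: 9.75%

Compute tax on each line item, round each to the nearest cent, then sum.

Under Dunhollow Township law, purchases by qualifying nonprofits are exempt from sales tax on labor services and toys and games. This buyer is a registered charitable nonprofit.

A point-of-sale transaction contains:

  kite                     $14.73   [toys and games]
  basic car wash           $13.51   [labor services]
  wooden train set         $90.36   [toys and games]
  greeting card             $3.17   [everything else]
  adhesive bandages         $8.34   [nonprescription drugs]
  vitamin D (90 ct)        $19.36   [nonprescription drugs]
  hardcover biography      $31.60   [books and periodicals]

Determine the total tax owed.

$1.21

Kite $14.73: toys and games, buyer-exempt → 0% → $0.00
Basic car wash $13.51: labor services, buyer-exempt → 0% → $0.00
Wooden train set $90.36: toys and games, buyer-exempt → 0% → $0.00
Greeting card $3.17: everything else → 9.75% → $0.31
Adhesive bandages $8.34: nonprescription drugs → 3.25% → $0.27
Vitamin D (90 ct) $19.36: nonprescription drugs → 3.25% → $0.63
Hardcover biography $31.60: books and periodicals → 0% → $0.00
Total tax = $0.31 + $0.27 + $0.63 = $1.21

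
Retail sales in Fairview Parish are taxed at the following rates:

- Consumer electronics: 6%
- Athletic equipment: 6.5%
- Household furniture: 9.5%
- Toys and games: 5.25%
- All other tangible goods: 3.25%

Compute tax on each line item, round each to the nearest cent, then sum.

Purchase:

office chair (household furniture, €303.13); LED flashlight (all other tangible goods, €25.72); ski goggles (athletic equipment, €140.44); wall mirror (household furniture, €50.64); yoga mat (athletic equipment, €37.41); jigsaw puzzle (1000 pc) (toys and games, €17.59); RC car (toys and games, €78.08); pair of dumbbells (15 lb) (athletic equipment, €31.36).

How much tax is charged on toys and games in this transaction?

Jigsaw puzzle (1000 pc) €17.59: toys and games → 5.25% → €0.92
RC car €78.08: toys and games → 5.25% → €4.10
Tax on toys and games = €0.92 + €4.10 = €5.02

€5.02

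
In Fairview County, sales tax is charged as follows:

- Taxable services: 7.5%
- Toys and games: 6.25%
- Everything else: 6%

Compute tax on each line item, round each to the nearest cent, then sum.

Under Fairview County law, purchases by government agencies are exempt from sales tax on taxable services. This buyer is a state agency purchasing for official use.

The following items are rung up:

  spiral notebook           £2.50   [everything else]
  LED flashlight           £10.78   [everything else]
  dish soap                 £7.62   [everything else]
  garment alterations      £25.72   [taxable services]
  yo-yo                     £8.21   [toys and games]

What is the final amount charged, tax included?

£56.60

Spiral notebook £2.50: everything else → 6% → £0.15
LED flashlight £10.78: everything else → 6% → £0.65
Dish soap £7.62: everything else → 6% → £0.46
Garment alterations £25.72: taxable services, buyer-exempt → 0% → £0.00
Yo-yo £8.21: toys and games → 6.25% → £0.51
Subtotal = £54.83; tax = £1.77; total due = £56.60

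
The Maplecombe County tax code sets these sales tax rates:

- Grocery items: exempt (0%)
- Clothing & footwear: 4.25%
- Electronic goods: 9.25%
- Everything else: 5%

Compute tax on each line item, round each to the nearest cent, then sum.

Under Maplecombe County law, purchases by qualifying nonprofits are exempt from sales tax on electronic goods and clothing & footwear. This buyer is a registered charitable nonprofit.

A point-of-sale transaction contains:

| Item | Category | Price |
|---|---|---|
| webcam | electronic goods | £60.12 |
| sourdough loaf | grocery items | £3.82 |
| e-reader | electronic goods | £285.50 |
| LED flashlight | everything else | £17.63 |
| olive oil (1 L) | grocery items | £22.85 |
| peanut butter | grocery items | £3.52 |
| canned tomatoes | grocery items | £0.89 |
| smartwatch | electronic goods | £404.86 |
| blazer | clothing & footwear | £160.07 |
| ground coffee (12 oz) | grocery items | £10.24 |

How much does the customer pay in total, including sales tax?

Webcam £60.12: electronic goods, buyer-exempt → 0% → £0.00
Sourdough loaf £3.82: grocery items → 0% → £0.00
E-reader £285.50: electronic goods, buyer-exempt → 0% → £0.00
LED flashlight £17.63: everything else → 5% → £0.88
Olive oil (1 L) £22.85: grocery items → 0% → £0.00
Peanut butter £3.52: grocery items → 0% → £0.00
Canned tomatoes £0.89: grocery items → 0% → £0.00
Smartwatch £404.86: electronic goods, buyer-exempt → 0% → £0.00
Blazer £160.07: clothing & footwear, buyer-exempt → 0% → £0.00
Ground coffee (12 oz) £10.24: grocery items → 0% → £0.00
Subtotal = £969.50; tax = £0.88; total due = £970.38

£970.38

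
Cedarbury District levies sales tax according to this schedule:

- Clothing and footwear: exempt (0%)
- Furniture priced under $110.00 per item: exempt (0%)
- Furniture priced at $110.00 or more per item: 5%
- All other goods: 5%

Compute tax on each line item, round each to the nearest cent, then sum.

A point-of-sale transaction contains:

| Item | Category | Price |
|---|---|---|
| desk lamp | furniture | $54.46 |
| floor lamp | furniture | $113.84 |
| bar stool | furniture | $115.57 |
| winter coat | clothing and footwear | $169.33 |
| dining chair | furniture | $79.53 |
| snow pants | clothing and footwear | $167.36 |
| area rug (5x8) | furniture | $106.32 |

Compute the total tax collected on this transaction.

$11.47

Desk lamp $54.46: furniture, under $110.00 → 0% → $0.00
Floor lamp $113.84: furniture, $110.00 or more → 5% → $5.69
Bar stool $115.57: furniture, $110.00 or more → 5% → $5.78
Winter coat $169.33: clothing and footwear → 0% → $0.00
Dining chair $79.53: furniture, under $110.00 → 0% → $0.00
Snow pants $167.36: clothing and footwear → 0% → $0.00
Area rug (5x8) $106.32: furniture, under $110.00 → 0% → $0.00
Total tax = $5.69 + $5.78 = $11.47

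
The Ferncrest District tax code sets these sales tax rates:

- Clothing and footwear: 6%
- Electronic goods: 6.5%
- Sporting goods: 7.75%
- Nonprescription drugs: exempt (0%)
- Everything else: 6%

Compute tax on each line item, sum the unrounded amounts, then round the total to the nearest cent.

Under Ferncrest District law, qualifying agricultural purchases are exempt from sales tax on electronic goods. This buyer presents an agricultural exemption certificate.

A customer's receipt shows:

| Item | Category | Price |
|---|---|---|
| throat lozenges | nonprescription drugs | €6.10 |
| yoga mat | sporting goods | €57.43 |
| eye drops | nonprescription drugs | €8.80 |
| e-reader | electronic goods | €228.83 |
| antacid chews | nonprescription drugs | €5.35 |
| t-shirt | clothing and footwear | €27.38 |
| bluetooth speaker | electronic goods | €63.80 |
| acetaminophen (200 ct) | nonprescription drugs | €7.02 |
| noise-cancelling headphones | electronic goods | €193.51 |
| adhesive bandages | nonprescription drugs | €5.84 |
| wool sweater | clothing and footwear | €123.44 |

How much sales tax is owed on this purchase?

Throat lozenges €6.10: nonprescription drugs → 0% → €0.00
Yoga mat €57.43: sporting goods → 7.75% → €4.450825
Eye drops €8.80: nonprescription drugs → 0% → €0.00
E-reader €228.83: electronic goods, buyer-exempt → 0% → €0.00
Antacid chews €5.35: nonprescription drugs → 0% → €0.00
T-shirt €27.38: clothing and footwear → 6% → €1.6428
Bluetooth speaker €63.80: electronic goods, buyer-exempt → 0% → €0.00
Acetaminophen (200 ct) €7.02: nonprescription drugs → 0% → €0.00
Noise-cancelling headphones €193.51: electronic goods, buyer-exempt → 0% → €0.00
Adhesive bandages €5.84: nonprescription drugs → 0% → €0.00
Wool sweater €123.44: clothing and footwear → 6% → €7.4064
Unrounded tax sum = €13.500025 → €13.50

€13.50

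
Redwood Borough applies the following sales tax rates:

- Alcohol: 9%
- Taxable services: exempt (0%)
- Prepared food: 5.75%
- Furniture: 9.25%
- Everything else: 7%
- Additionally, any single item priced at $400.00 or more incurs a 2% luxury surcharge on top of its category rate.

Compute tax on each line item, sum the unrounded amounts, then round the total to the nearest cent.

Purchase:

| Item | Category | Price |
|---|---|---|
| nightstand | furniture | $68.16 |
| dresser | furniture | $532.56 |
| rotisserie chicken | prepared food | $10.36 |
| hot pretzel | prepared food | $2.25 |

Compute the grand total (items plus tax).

$680.27

Nightstand $68.16: furniture → 9.25% → $6.3048
Dresser $532.56: furniture → 9.25% + 2% surcharge = 11.25% → $59.913
Rotisserie chicken $10.36: prepared food → 5.75% → $0.5957
Hot pretzel $2.25: prepared food → 5.75% → $0.129375
Subtotal = $613.33; unrounded tax = $66.942875 → $66.94; total due = $680.27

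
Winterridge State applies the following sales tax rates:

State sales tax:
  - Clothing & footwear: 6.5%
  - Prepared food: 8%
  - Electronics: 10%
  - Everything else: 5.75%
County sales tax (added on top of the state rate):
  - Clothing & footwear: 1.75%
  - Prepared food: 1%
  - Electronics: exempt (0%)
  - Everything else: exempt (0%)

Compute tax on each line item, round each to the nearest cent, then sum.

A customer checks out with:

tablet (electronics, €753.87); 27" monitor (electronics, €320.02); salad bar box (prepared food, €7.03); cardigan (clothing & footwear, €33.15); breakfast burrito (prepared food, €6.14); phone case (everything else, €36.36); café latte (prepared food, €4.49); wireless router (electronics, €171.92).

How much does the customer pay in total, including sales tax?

€1463.96

Tablet €753.87: electronics → 10% + 0% county = 10% → €75.39
27" monitor €320.02: electronics → 10% + 0% county = 10% → €32.00
Salad bar box €7.03: prepared food → 8% + 1% county = 9% → €0.63
Cardigan €33.15: clothing & footwear → 6.5% + 1.75% county = 8.25% → €2.73
Breakfast burrito €6.14: prepared food → 8% + 1% county = 9% → €0.55
Phone case €36.36: everything else → 5.75% + 0% county = 5.75% → €2.09
Café latte €4.49: prepared food → 8% + 1% county = 9% → €0.40
Wireless router €171.92: electronics → 10% + 0% county = 10% → €17.19
Subtotal = €1332.98; tax = €130.98; total due = €1463.96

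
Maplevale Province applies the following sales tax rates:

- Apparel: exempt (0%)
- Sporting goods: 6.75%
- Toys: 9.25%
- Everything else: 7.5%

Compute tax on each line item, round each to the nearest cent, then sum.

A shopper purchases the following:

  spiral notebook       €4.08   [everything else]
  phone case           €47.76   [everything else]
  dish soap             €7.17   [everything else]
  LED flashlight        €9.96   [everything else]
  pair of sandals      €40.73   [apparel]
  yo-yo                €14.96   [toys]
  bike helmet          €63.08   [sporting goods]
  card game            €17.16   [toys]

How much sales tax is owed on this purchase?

Spiral notebook €4.08: everything else → 7.5% → €0.31
Phone case €47.76: everything else → 7.5% → €3.58
Dish soap €7.17: everything else → 7.5% → €0.54
LED flashlight €9.96: everything else → 7.5% → €0.75
Pair of sandals €40.73: apparel → 0% → €0.00
Yo-yo €14.96: toys → 9.25% → €1.38
Bike helmet €63.08: sporting goods → 6.75% → €4.26
Card game €17.16: toys → 9.25% → €1.59
Total tax = €0.31 + €3.58 + €0.54 + €0.75 + €1.38 + €4.26 + €1.59 = €12.41

€12.41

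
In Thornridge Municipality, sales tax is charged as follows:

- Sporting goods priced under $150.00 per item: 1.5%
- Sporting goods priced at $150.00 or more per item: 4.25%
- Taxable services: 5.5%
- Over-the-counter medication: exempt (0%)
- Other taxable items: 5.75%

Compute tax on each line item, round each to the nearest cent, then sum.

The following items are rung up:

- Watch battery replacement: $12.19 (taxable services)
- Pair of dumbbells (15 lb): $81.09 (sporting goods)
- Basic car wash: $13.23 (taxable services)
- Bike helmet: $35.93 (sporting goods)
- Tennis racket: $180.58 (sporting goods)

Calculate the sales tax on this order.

Watch battery replacement $12.19: taxable services → 5.5% → $0.67
Pair of dumbbells (15 lb) $81.09: sporting goods, under $150.00 → 1.5% → $1.22
Basic car wash $13.23: taxable services → 5.5% → $0.73
Bike helmet $35.93: sporting goods, under $150.00 → 1.5% → $0.54
Tennis racket $180.58: sporting goods, $150.00 or more → 4.25% → $7.67
Total tax = $0.67 + $1.22 + $0.73 + $0.54 + $7.67 = $10.83

$10.83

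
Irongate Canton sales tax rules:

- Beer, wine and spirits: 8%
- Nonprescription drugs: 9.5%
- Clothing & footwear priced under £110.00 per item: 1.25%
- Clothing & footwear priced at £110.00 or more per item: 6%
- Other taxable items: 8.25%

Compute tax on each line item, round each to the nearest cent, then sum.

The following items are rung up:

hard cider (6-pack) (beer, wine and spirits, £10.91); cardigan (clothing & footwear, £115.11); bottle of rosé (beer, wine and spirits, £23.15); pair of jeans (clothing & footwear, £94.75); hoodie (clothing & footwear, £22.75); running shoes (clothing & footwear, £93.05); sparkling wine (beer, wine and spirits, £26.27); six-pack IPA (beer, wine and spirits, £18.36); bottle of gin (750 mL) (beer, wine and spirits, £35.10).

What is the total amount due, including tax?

Hard cider (6-pack) £10.91: beer, wine and spirits → 8% → £0.87
Cardigan £115.11: clothing & footwear, £110.00 or more → 6% → £6.91
Bottle of rosé £23.15: beer, wine and spirits → 8% → £1.85
Pair of jeans £94.75: clothing & footwear, under £110.00 → 1.25% → £1.18
Hoodie £22.75: clothing & footwear, under £110.00 → 1.25% → £0.28
Running shoes £93.05: clothing & footwear, under £110.00 → 1.25% → £1.16
Sparkling wine £26.27: beer, wine and spirits → 8% → £2.10
Six-pack IPA £18.36: beer, wine and spirits → 8% → £1.47
Bottle of gin (750 mL) £35.10: beer, wine and spirits → 8% → £2.81
Subtotal = £439.45; tax = £18.63; total due = £458.08

£458.08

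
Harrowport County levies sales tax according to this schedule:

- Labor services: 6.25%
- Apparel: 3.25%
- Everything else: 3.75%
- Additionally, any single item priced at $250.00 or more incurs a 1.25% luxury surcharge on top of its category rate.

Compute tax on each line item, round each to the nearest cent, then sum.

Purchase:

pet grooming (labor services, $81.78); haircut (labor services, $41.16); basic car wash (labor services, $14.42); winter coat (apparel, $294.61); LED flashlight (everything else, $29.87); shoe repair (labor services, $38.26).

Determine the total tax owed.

$25.35

Pet grooming $81.78: labor services → 6.25% → $5.11
Haircut $41.16: labor services → 6.25% → $2.57
Basic car wash $14.42: labor services → 6.25% → $0.90
Winter coat $294.61: apparel → 3.25% + 1.25% surcharge = 4.5% → $13.26
LED flashlight $29.87: everything else → 3.75% → $1.12
Shoe repair $38.26: labor services → 6.25% → $2.39
Total tax = $5.11 + $2.57 + $0.90 + $13.26 + $1.12 + $2.39 = $25.35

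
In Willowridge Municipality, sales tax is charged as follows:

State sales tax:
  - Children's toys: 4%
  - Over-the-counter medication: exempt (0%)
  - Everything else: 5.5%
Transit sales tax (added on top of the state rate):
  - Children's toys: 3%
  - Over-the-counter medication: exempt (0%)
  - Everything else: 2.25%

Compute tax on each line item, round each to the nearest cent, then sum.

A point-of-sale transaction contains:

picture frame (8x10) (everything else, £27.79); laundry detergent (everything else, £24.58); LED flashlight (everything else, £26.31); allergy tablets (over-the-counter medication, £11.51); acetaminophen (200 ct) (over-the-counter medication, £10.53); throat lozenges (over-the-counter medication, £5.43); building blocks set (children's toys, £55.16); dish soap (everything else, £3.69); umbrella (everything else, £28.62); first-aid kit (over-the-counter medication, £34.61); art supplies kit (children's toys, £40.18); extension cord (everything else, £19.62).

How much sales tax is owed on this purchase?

Picture frame (8x10) £27.79: everything else → 5.5% + 2.25% transit = 7.75% → £2.15
Laundry detergent £24.58: everything else → 5.5% + 2.25% transit = 7.75% → £1.90
LED flashlight £26.31: everything else → 5.5% + 2.25% transit = 7.75% → £2.04
Allergy tablets £11.51: over-the-counter medication → 0% + 0% transit = 0% → £0.00
Acetaminophen (200 ct) £10.53: over-the-counter medication → 0% + 0% transit = 0% → £0.00
Throat lozenges £5.43: over-the-counter medication → 0% + 0% transit = 0% → £0.00
Building blocks set £55.16: children's toys → 4% + 3% transit = 7% → £3.86
Dish soap £3.69: everything else → 5.5% + 2.25% transit = 7.75% → £0.29
Umbrella £28.62: everything else → 5.5% + 2.25% transit = 7.75% → £2.22
First-aid kit £34.61: over-the-counter medication → 0% + 0% transit = 0% → £0.00
Art supplies kit £40.18: children's toys → 4% + 3% transit = 7% → £2.81
Extension cord £19.62: everything else → 5.5% + 2.25% transit = 7.75% → £1.52
Total tax = £2.15 + £1.90 + £2.04 + £3.86 + £0.29 + £2.22 + £2.81 + £1.52 = £16.79

£16.79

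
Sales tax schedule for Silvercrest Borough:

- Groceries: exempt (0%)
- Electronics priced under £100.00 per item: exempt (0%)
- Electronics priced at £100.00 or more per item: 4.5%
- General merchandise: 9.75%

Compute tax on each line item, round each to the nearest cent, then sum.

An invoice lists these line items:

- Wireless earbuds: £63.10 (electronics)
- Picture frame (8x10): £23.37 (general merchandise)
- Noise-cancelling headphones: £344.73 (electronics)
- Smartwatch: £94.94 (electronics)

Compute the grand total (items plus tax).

£543.93

Wireless earbuds £63.10: electronics, under £100.00 → 0% → £0.00
Picture frame (8x10) £23.37: general merchandise → 9.75% → £2.28
Noise-cancelling headphones £344.73: electronics, £100.00 or more → 4.5% → £15.51
Smartwatch £94.94: electronics, under £100.00 → 0% → £0.00
Subtotal = £526.14; tax = £17.79; total due = £543.93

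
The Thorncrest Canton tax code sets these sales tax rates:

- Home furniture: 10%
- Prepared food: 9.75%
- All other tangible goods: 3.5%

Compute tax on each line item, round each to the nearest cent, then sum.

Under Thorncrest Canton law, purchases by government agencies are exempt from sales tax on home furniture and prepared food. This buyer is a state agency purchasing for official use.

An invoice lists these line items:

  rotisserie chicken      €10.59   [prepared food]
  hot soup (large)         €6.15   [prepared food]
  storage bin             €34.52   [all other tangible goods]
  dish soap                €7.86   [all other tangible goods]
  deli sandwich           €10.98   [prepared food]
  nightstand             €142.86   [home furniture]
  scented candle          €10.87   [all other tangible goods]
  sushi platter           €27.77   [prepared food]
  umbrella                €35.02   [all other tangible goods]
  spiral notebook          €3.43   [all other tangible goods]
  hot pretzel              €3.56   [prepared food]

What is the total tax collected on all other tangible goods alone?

€3.22

Storage bin €34.52: all other tangible goods → 3.5% → €1.21
Dish soap €7.86: all other tangible goods → 3.5% → €0.28
Scented candle €10.87: all other tangible goods → 3.5% → €0.38
Umbrella €35.02: all other tangible goods → 3.5% → €1.23
Spiral notebook €3.43: all other tangible goods → 3.5% → €0.12
Tax on all other tangible goods = €1.21 + €0.28 + €0.38 + €1.23 + €0.12 = €3.22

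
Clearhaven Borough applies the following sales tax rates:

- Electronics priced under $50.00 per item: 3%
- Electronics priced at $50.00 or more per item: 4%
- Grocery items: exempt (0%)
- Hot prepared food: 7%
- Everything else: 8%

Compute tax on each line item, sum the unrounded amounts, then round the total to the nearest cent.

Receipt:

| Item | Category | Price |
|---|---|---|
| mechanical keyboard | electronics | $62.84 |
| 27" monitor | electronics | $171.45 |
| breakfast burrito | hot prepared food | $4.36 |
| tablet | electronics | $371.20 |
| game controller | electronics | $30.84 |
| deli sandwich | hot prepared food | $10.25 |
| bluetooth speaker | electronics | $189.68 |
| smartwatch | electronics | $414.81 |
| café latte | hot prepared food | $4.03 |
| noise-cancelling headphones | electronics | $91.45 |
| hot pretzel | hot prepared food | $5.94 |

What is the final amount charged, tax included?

$1411.55

Mechanical keyboard $62.84: electronics, $50.00 or more → 4% → $2.5136
27" monitor $171.45: electronics, $50.00 or more → 4% → $6.858
Breakfast burrito $4.36: hot prepared food → 7% → $0.3052
Tablet $371.20: electronics, $50.00 or more → 4% → $14.848
Game controller $30.84: electronics, under $50.00 → 3% → $0.9252
Deli sandwich $10.25: hot prepared food → 7% → $0.7175
Bluetooth speaker $189.68: electronics, $50.00 or more → 4% → $7.5872
Smartwatch $414.81: electronics, $50.00 or more → 4% → $16.5924
Café latte $4.03: hot prepared food → 7% → $0.2821
Noise-cancelling headphones $91.45: electronics, $50.00 or more → 4% → $3.658
Hot pretzel $5.94: hot prepared food → 7% → $0.4158
Subtotal = $1356.85; unrounded tax = $54.703 → $54.70; total due = $1411.55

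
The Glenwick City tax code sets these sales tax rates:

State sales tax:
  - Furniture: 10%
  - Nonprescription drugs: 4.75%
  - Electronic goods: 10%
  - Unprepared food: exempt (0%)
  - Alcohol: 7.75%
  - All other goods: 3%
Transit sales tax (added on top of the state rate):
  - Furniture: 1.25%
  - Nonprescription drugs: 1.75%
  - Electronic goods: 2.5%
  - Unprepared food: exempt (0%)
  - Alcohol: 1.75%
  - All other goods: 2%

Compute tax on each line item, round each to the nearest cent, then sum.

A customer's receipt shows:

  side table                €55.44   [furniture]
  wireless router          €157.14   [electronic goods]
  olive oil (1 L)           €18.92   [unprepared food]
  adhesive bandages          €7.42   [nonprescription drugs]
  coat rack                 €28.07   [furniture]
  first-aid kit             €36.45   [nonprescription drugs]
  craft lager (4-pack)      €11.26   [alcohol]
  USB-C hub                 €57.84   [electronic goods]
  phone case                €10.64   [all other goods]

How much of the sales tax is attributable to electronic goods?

Wireless router €157.14: electronic goods → 10% + 2.5% transit = 12.5% → €19.64
USB-C hub €57.84: electronic goods → 10% + 2.5% transit = 12.5% → €7.23
Tax on electronic goods = €19.64 + €7.23 = €26.87

€26.87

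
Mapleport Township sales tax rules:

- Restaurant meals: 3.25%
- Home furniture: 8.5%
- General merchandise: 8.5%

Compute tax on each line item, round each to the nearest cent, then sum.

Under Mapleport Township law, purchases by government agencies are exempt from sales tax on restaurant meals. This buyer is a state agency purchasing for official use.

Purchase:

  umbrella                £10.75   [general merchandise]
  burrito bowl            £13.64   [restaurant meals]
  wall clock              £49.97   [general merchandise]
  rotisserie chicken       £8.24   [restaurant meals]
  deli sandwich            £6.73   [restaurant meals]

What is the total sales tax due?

£5.16

Umbrella £10.75: general merchandise → 8.5% → £0.91
Burrito bowl £13.64: restaurant meals, buyer-exempt → 0% → £0.00
Wall clock £49.97: general merchandise → 8.5% → £4.25
Rotisserie chicken £8.24: restaurant meals, buyer-exempt → 0% → £0.00
Deli sandwich £6.73: restaurant meals, buyer-exempt → 0% → £0.00
Total tax = £0.91 + £4.25 = £5.16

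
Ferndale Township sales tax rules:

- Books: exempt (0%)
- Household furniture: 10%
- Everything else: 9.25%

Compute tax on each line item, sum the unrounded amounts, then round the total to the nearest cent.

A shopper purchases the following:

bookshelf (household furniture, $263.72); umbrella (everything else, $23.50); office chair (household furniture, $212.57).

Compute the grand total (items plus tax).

$549.59

Bookshelf $263.72: household furniture → 10% → $26.372
Umbrella $23.50: everything else → 9.25% → $2.17375
Office chair $212.57: household furniture → 10% → $21.257
Subtotal = $499.79; unrounded tax = $49.80275 → $49.80; total due = $549.59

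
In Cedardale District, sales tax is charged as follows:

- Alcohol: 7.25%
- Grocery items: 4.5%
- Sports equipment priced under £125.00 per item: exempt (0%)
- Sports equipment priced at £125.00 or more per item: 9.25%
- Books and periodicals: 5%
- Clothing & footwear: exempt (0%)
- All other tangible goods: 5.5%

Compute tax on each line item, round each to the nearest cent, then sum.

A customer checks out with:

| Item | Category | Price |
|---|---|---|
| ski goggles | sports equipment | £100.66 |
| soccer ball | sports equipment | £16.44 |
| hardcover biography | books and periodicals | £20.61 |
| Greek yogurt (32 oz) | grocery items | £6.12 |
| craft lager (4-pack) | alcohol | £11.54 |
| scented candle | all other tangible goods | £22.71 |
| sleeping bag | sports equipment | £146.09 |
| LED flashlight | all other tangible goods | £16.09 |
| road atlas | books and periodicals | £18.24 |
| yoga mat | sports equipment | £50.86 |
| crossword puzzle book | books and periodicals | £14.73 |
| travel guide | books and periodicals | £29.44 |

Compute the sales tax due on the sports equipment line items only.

£13.51

Ski goggles £100.66: sports equipment, under £125.00 → 0% → £0.00
Soccer ball £16.44: sports equipment, under £125.00 → 0% → £0.00
Sleeping bag £146.09: sports equipment, £125.00 or more → 9.25% → £13.51
Yoga mat £50.86: sports equipment, under £125.00 → 0% → £0.00
Tax on sports equipment = £0.00 + £0.00 + £13.51 + £0.00 = £13.51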